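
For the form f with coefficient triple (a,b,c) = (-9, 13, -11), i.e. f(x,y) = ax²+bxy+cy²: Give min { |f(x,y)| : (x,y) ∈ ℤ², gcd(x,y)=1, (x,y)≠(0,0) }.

translate: b→5 (≡-13 mod 18), so (9,-13,11)→(9,5,7)
flip: (9,5,7)→(7,-5,9)
reduced (well bottom): (7,-5,9) with a≤c, −a<b≤a
well minimum |f| = |-7| = 7 (negative-definite)

7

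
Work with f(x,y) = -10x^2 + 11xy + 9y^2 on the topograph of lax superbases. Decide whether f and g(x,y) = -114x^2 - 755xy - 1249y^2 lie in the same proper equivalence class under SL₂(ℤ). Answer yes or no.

D₁ = 481, D₂ = 481
river cycle of f (length 30): (9, 7, -12), (-12, 17, 4), (4, 15, -16), (-16, 17, 3), (3, 19, -10), (-10, 21, 1), (1, 21, -10), (-10, 19, 3), (3, 17, -16), (-16, 15, 4), … (20 more)
river cycle of g (length 30): (-10, 11, 9), (9, 7, -12), (-12, 17, 4), (4, 15, -16), (-16, 17, 3), (3, 19, -10), (-10, 21, 1), (1, 21, -10), (-10, 19, 3), (3, 17, -16), … (20 more)
cycles coincide ⇒ equivalent

yes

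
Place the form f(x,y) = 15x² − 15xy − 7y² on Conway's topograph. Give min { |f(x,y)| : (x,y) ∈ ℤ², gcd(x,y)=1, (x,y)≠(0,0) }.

descent: ρ → (-7,15,15)  [lands on river]
river: ρ → (15,15,-7)
river: ρ → (-7,13,17)
river: ρ → (17,21,-3)
river: ρ → (-3,21,17)
river: ρ → (17,13,-7)
closes: descent 1, river 6
min |a| on river = 3

3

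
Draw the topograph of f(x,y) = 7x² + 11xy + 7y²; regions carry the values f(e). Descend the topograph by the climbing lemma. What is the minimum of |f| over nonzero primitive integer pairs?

translate: b→-3 (≡11 mod 14), so (7,11,7)→(7,-3,3)
flip: (7,-3,3)→(3,3,7)
reduced (well bottom): (3,3,7) with a≤c, −a<b≤a
well minimum = a = 3

3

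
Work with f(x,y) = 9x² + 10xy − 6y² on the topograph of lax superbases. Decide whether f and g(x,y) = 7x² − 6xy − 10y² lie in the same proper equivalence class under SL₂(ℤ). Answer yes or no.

D₁ = 316, D₂ = 316
river cycle of f (length 6): (-6, 14, 5), (5, 16, -3), (-3, 14, 10), (10, 6, -7), (-7, 8, 9), (9, 10, -6)
river cycle of g (length 6): (-10, 6, 7), (7, 8, -9), (-9, 10, 6), (6, 14, -5), (-5, 16, 3), (3, 14, -10)
cycles differ ⇒ inequivalent

no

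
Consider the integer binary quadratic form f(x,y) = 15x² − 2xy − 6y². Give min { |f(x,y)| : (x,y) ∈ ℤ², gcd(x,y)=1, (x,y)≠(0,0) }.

descent: ρ → (-6,14,7)  [lands on river]
river: ρ → (7,14,-6)
river: ρ → (-6,10,11)
river: ρ → (11,12,-5)
river: ρ → (-5,18,2)
river: ρ → (2,18,-5)
river: ρ → (-5,12,11)
river: ρ → (11,10,-6)
closes: descent 1, river 8
min |a| on river = 2

2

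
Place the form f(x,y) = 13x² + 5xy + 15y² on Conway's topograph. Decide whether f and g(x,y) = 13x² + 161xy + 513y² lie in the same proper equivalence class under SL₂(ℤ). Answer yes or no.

D₁ = -755, D₂ = -755
f: reduced (well bottom): (13,5,15) with a≤c, −a<b≤a
g: translate: b→5 (≡161 mod 26), so (13,161,513)→(13,5,15)
g: reduced (well bottom): (13,5,15) with a≤c, −a<b≤a
reduced forms (13, 5, 15) vs (13, 5, 15) ⇒ equivalent

yes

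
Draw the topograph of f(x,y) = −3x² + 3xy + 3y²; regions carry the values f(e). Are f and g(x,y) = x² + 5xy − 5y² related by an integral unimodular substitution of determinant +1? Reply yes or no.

D₁ = 45, D₂ = 45
river cycle of f (length 2): (3, 3, -3), (-3, 3, 3)
river cycle of g (length 2): (-5, 5, 1), (1, 5, -5)
cycles differ ⇒ inequivalent

no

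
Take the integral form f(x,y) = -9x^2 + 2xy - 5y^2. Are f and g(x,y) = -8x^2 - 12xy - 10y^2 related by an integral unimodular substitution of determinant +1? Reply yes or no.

D₁ = -176, D₂ = -176
f is negative-definite; reduce −f:
−f: flip: (9,-2,5)→(5,2,9)
−f: reduced (well bottom): (5,2,9) with a≤c, −a<b≤a
flip sign back: reduced form of f is (-5,-2,-9)
g is negative-definite; reduce −g:
−g: translate: b→-4 (≡12 mod 16), so (8,12,10)→(8,-4,6)
−g: flip: (8,-4,6)→(6,4,8)
−g: reduced (well bottom): (6,4,8) with a≤c, −a<b≤a
flip sign back: reduced form of g is (-6,-4,-8)
reduced forms (-5, -2, -9) vs (-6, -4, -8) ⇒ inequivalent

no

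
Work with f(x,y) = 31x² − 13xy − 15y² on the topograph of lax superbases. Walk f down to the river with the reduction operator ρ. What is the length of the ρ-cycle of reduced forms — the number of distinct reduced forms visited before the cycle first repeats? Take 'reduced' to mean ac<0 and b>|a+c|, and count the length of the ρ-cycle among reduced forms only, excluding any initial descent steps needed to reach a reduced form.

D = 2029, ⌊√D⌋ = 45
descent: ρ → (-15,43,3)  [lands on river]
river: ρ → (3,41,-29)
river: ρ → (-29,17,15)
river: ρ → (15,43,-3)
river: ρ → (-3,41,29)
river: ρ → (29,17,-15)
ρ-cycle length = 6 (tail of 1 descent step not counted)

6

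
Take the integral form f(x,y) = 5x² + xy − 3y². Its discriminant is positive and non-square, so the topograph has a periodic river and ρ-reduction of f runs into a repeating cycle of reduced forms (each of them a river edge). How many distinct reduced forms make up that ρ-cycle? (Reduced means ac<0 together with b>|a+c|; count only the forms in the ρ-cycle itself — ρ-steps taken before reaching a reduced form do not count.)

D = 61, ⌊√D⌋ = 7
descent: ρ → (-3,5,3)  [lands on river]
river: ρ → (3,7,-1)
river: ρ → (-1,7,3)
river: ρ → (3,5,-3)
river: ρ → (-3,7,1)
river: ρ → (1,7,-3)
ρ-cycle length = 6 (tail of 1 descent step not counted)

6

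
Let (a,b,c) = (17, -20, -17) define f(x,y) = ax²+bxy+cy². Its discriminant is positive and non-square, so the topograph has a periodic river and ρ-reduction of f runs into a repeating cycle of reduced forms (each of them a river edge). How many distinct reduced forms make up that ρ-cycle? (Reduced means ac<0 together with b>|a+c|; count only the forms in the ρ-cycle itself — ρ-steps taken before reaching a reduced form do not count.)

D = 1556, ⌊√D⌋ = 39
descent: ρ → (-17,20,17)  [lands on river]
river: ρ → (17,14,-20)
river: ρ → (-20,26,11)
river: ρ → (11,18,-28)
river: ρ → (-28,38,1)
river: ρ → (1,38,-28)
river: ρ → (-28,18,11)
river: ρ → (11,26,-20)
river: ρ → (-20,14,17)
river: ρ → (17,20,-17)
river: ρ → (-17,14,20)
river: ρ → (20,26,-11)
river: ρ → (-11,18,28)
river: ρ → (28,38,-1)
river: ρ → (-1,38,28)
river: ρ → (28,18,-11)
river: ρ → (-11,26,20)
river: ρ → (20,14,-17)
ρ-cycle length = 18 (tail of 1 descent step not counted)

18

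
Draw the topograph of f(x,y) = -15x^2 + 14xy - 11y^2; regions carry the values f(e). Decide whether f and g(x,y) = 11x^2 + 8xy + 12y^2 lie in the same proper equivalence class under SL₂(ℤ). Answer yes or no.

D₁ = -464, D₂ = -464
f is negative-definite; reduce −f:
−f: flip: (15,-14,11)→(11,14,15)
−f: translate: b→-8 (≡14 mod 22), so (11,14,15)→(11,-8,12)
−f: reduced (well bottom): (11,-8,12) with a≤c, −a<b≤a
flip sign back: reduced form of f is (-11,8,-12)
g: reduced (well bottom): (11,8,12) with a≤c, −a<b≤a
reduced forms (-11, 8, -12) vs (11, 8, 12) ⇒ inequivalent

no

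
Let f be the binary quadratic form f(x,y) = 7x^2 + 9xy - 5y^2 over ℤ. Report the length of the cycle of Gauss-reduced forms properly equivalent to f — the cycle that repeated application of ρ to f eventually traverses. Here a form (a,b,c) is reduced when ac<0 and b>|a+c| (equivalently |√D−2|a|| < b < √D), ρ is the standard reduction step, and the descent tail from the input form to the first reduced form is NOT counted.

D = 221, ⌊√D⌋ = 14
river: ρ → (-5,11,5)
river: ρ → (5,9,-7)
river: ρ → (-7,5,7)
river: ρ → (7,9,-5)
ρ-cycle length = 4 (tail of 0 descent steps not counted)

4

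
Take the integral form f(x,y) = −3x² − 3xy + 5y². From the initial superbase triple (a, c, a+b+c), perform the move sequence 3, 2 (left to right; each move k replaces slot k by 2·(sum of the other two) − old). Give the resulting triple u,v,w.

start (-3,5,-1) = (f(1,0),f(0,1),f(1,1))
replace slot 3: 2·((-3)+5) − (-1) = 5 → (-3,5,5)
replace slot 2: 2·((-3)+5) − 5 = -1 → (-3,-1,5)

-3,-1,5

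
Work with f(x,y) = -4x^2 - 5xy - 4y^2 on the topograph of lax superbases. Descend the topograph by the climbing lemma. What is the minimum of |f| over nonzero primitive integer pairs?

translate: b→-3 (≡5 mod 8), so (4,5,4)→(4,-3,3)
flip: (4,-3,3)→(3,3,4)
reduced (well bottom): (3,3,4) with a≤c, −a<b≤a
well minimum |f| = |-3| = 3 (negative-definite)

3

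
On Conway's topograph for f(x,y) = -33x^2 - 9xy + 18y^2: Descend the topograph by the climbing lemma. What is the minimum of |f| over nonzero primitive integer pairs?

descent: ρ → (18,45,-6)  [lands on river]
river: ρ → (-6,39,39)
river: ρ → (39,39,-6)
river: ρ → (-6,45,18)
river: ρ → (18,27,-24)
river: ρ → (-24,21,21)
river: ρ → (21,21,-24)
river: ρ → (-24,27,18)
closes: descent 1, river 8
min |a| on river = 6

6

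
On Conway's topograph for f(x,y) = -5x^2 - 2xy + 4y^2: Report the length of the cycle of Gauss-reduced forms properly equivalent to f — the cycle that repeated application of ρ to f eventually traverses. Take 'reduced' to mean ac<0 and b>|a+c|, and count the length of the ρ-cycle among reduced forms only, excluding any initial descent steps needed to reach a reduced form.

D = 84, ⌊√D⌋ = 9
descent: ρ → (4,2,-5)  [lands on river]
river: ρ → (-5,8,1)
river: ρ → (1,8,-5)
river: ρ → (-5,2,4)
river: ρ → (4,6,-3)
river: ρ → (-3,6,4)
ρ-cycle length = 6 (tail of 1 descent step not counted)

6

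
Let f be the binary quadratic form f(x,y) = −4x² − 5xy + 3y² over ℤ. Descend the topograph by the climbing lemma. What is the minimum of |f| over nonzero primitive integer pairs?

descent: ρ → (3,5,-4)  [lands on river]
river: ρ → (-4,3,4)
river: ρ → (4,5,-3)
river: ρ → (-3,7,2)
river: ρ → (2,5,-6)
river: ρ → (-6,7,1)
river: ρ → (1,7,-6)
river: ρ → (-6,5,2)
river: ρ → (2,7,-3)
river: ρ → (-3,5,4)
river: ρ → (4,3,-4)
river: ρ → (-4,5,3)
river: ρ → (3,7,-2)
river: ρ → (-2,5,6)
river: ρ → (6,7,-1)
river: ρ → (-1,7,6)
river: ρ → (6,5,-2)
river: ρ → (-2,7,3)
closes: descent 1, river 18
min |a| on river = 1

1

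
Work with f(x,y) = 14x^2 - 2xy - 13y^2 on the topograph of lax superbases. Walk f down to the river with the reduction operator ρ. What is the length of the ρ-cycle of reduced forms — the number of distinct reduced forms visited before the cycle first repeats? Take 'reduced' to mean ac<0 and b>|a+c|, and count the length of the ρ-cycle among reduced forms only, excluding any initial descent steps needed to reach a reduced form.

D = 732, ⌊√D⌋ = 27
descent: ρ → (-13,2,14)  [lands on river]
river: ρ → (14,26,-1)
river: ρ → (-1,26,14)
river: ρ → (14,2,-13)
river: ρ → (-13,24,3)
river: ρ → (3,24,-13)
ρ-cycle length = 6 (tail of 1 descent step not counted)

6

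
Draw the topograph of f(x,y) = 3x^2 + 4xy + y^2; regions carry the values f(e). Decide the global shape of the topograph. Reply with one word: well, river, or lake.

D = b²−4ac = 4² − 4·3·1 = 4
D = 2² is a perfect square ⇒ form factors over ℤ ⇒ lakes

lake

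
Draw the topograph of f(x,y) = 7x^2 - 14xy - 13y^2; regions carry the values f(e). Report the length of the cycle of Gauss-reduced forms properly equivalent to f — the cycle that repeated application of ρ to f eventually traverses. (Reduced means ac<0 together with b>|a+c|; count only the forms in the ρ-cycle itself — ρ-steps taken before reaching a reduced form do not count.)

D = 560, ⌊√D⌋ = 23
descent: ρ → (-13,14,7)  [lands on river]
river: ρ → (7,14,-13)
river: ρ → (-13,12,8)
river: ρ → (8,20,-5)
river: ρ → (-5,20,8)
river: ρ → (8,12,-13)
ρ-cycle length = 6 (tail of 1 descent step not counted)

6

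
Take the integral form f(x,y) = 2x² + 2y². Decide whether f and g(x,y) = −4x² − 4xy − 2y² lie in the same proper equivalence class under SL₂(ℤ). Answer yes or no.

D₁ = -16, D₂ = -16
f: reduced (well bottom): (2,0,2) with a≤c, −a<b≤a
g is negative-definite; reduce −g:
−g: flip: (4,4,2)→(2,-4,4)
−g: translate: b→0 (≡-4 mod 4), so (2,-4,4)→(2,0,2)
−g: reduced (well bottom): (2,0,2) with a≤c, −a<b≤a
flip sign back: reduced form of g is (-2,0,-2)
reduced forms (2, 0, 2) vs (-2, 0, -2) ⇒ inequivalent

no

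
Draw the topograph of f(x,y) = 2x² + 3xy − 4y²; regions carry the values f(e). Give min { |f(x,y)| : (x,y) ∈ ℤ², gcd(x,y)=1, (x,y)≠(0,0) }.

river: ρ → (-4,5,1)
river: ρ → (1,5,-4)
river: ρ → (-4,3,2)
river: ρ → (2,5,-2)
river: ρ → (-2,3,4)
river: ρ → (4,5,-1)
river: ρ → (-1,5,4)
river: ρ → (4,3,-2)
river: ρ → (-2,5,2)
river: ρ → (2,3,-4)
closes: descent 0, river 10
min |a| on river = 1

1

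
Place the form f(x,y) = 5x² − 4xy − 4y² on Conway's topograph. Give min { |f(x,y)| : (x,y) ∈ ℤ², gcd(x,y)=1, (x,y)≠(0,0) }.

descent: ρ → (-4,4,5)  [lands on river]
river: ρ → (5,6,-3)
river: ρ → (-3,6,5)
river: ρ → (5,4,-4)
closes: descent 1, river 4
min |a| on river = 3

3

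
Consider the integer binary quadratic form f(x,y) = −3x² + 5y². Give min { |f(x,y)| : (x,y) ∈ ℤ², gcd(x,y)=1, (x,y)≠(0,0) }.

descent: ρ → (5,0,-3)
descent: ρ → (-3,6,2)  [lands on river]
river: ρ → (2,6,-3)
closes: descent 2, river 2
min |a| on river = 2

2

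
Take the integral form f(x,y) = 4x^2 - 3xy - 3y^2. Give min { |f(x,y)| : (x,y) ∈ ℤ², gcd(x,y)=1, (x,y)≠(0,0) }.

descent: ρ → (-3,3,4)  [lands on river]
river: ρ → (4,5,-2)
river: ρ → (-2,7,1)
river: ρ → (1,7,-2)
river: ρ → (-2,5,4)
river: ρ → (4,3,-3)
closes: descent 1, river 6
min |a| on river = 1

1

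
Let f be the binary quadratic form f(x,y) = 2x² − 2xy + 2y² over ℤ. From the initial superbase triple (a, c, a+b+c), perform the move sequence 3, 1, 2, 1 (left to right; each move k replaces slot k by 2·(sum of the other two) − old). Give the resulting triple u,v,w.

start (2,2,2) = (f(1,0),f(0,1),f(1,1))
replace slot 3: 2·(2+2) − 2 = 6 → (2,2,6)
replace slot 1: 2·(2+6) − 2 = 14 → (14,2,6)
replace slot 2: 2·(14+6) − 2 = 38 → (14,38,6)
replace slot 1: 2·(38+6) − 14 = 74 → (74,38,6)

74,38,6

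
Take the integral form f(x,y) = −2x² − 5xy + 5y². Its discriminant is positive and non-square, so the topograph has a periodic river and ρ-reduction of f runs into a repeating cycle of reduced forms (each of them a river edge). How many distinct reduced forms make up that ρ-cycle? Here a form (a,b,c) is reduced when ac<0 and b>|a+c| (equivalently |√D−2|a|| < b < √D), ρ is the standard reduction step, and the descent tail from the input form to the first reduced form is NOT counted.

D = 65, ⌊√D⌋ = 8
descent: ρ → (5,5,-2)  [lands on river]
river: ρ → (-2,7,2)
river: ρ → (2,5,-5)
river: ρ → (-5,5,2)
river: ρ → (2,7,-2)
river: ρ → (-2,5,5)
ρ-cycle length = 6 (tail of 1 descent step not counted)

6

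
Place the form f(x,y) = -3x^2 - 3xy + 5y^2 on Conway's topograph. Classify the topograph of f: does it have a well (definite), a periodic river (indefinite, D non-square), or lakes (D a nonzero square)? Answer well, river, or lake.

D = b²−4ac = (-3)² − 4·(-3)·5 = 69
D > 0 non-square ⇒ indefinite ⇒ periodic river

river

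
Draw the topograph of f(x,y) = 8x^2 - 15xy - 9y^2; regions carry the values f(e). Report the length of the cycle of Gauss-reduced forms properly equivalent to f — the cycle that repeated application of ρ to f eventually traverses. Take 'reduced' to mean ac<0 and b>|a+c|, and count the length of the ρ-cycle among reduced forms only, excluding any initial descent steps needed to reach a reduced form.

D = 513, ⌊√D⌋ = 22
descent: ρ → (-9,15,8)  [lands on river]
river: ρ → (8,17,-7)
river: ρ → (-7,11,14)
river: ρ → (14,17,-4)
river: ρ → (-4,15,18)
river: ρ → (18,21,-1)
river: ρ → (-1,21,18)
river: ρ → (18,15,-4)
river: ρ → (-4,17,14)
river: ρ → (14,11,-7)
river: ρ → (-7,17,8)
river: ρ → (8,15,-9)
river: ρ → (-9,21,2)
river: ρ → (2,19,-19)
river: ρ → (-19,19,2)
river: ρ → (2,21,-9)
ρ-cycle length = 16 (tail of 1 descent step not counted)

16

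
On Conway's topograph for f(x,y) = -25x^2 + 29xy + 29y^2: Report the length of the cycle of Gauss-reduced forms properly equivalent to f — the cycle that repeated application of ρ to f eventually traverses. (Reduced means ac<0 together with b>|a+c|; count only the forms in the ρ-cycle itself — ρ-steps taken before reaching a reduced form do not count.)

D = 3741, ⌊√D⌋ = 61
river: ρ → (29,29,-25)
river: ρ → (-25,21,33)
river: ρ → (33,45,-13)
river: ρ → (-13,59,5)
river: ρ → (5,61,-1)
river: ρ → (-1,61,5)
river: ρ → (5,59,-13)
river: ρ → (-13,45,33)
river: ρ → (33,21,-25)
river: ρ → (-25,29,29)
ρ-cycle length = 10 (tail of 0 descent steps not counted)

10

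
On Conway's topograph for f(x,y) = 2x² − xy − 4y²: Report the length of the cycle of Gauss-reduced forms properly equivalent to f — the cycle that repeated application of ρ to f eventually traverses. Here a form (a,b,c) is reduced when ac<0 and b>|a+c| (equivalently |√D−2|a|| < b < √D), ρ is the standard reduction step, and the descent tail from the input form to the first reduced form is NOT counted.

D = 33, ⌊√D⌋ = 5
descent: ρ → (-4,1,2)
descent: ρ → (2,3,-3)  [lands on river]
river: ρ → (-3,3,2)
river: ρ → (2,5,-1)
river: ρ → (-1,5,2)
ρ-cycle length = 4 (tail of 2 descent steps not counted)

4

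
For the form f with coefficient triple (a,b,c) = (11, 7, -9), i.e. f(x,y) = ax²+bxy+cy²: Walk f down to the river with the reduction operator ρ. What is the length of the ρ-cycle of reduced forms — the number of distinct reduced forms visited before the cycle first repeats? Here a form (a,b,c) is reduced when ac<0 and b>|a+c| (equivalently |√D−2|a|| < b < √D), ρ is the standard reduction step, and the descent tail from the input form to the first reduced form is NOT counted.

D = 445, ⌊√D⌋ = 21
river: ρ → (-9,11,9)
river: ρ → (9,7,-11)
river: ρ → (-11,15,5)
river: ρ → (5,15,-11)
river: ρ → (-11,7,9)
river: ρ → (9,11,-9)
river: ρ → (-9,7,11)
river: ρ → (11,15,-5)
river: ρ → (-5,15,11)
river: ρ → (11,7,-9)
ρ-cycle length = 10 (tail of 0 descent steps not counted)

10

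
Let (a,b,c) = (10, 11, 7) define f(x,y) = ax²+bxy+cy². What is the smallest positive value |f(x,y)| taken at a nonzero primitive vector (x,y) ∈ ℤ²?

translate: b→-9 (≡11 mod 20), so (10,11,7)→(10,-9,6)
flip: (10,-9,6)→(6,9,10)
translate: b→-3 (≡9 mod 12), so (6,9,10)→(6,-3,7)
reduced (well bottom): (6,-3,7) with a≤c, −a<b≤a
well minimum = a = 6

6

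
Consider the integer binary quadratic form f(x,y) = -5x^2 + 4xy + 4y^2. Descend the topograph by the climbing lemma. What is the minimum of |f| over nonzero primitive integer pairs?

river: ρ → (4,4,-5)
river: ρ → (-5,6,3)
river: ρ → (3,6,-5)
river: ρ → (-5,4,4)
closes: descent 0, river 4
min |a| on river = 3

3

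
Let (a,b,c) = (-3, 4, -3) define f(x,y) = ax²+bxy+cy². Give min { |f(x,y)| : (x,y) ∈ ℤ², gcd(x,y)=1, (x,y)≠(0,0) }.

translate: b→2 (≡-4 mod 6), so (3,-4,3)→(3,2,2)
flip: (3,2,2)→(2,-2,3)
translate: b→2 (≡-2 mod 4), so (2,-2,3)→(2,2,3)
reduced (well bottom): (2,2,3) with a≤c, −a<b≤a
well minimum |f| = |-2| = 2 (negative-definite)

2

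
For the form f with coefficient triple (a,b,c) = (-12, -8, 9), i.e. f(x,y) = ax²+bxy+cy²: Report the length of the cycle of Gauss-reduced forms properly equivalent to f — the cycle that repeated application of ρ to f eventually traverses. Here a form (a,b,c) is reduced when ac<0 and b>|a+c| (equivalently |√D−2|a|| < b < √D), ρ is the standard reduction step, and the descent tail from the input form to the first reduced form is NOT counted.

D = 496, ⌊√D⌋ = 22
descent: ρ → (9,8,-12)  [lands on river]
river: ρ → (-12,16,5)
river: ρ → (5,14,-15)
river: ρ → (-15,16,4)
river: ρ → (4,16,-15)
river: ρ → (-15,14,5)
river: ρ → (5,16,-12)
river: ρ → (-12,8,9)
river: ρ → (9,10,-11)
river: ρ → (-11,12,8)
river: ρ → (8,20,-3)
river: ρ → (-3,22,1)
river: ρ → (1,22,-3)
river: ρ → (-3,20,8)
river: ρ → (8,12,-11)
river: ρ → (-11,10,9)
ρ-cycle length = 16 (tail of 1 descent step not counted)

16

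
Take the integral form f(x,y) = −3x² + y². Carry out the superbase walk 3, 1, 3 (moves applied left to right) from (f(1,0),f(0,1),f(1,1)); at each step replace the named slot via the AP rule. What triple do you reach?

start (-3,1,-2) = (f(1,0),f(0,1),f(1,1))
replace slot 3: 2·((-3)+1) − (-2) = -2 → (-3,1,-2)
replace slot 1: 2·(1+(-2)) − (-3) = 1 → (1,1,-2)
replace slot 3: 2·(1+1) − (-2) = 6 → (1,1,6)

1,1,6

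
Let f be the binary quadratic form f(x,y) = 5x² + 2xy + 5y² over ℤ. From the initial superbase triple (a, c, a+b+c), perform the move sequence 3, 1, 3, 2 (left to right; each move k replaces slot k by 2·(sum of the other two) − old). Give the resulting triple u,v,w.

start (5,5,12) = (f(1,0),f(0,1),f(1,1))
replace slot 3: 2·(5+5) − 12 = 8 → (5,5,8)
replace slot 1: 2·(5+8) − 5 = 21 → (21,5,8)
replace slot 3: 2·(21+5) − 8 = 44 → (21,5,44)
replace slot 2: 2·(21+44) − 5 = 125 → (21,125,44)

21,125,44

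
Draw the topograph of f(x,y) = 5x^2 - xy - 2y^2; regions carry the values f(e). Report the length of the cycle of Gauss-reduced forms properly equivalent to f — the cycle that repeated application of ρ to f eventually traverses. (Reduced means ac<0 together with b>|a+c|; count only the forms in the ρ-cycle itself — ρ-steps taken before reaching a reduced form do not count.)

D = 41, ⌊√D⌋ = 6
descent: ρ → (-2,5,2)  [lands on river]
river: ρ → (2,3,-4)
river: ρ → (-4,5,1)
river: ρ → (1,5,-4)
river: ρ → (-4,3,2)
river: ρ → (2,5,-2)
river: ρ → (-2,3,4)
river: ρ → (4,5,-1)
river: ρ → (-1,5,4)
river: ρ → (4,3,-2)
ρ-cycle length = 10 (tail of 1 descent step not counted)

10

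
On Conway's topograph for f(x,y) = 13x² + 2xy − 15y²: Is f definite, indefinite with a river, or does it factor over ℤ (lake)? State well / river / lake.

D = b²−4ac = 2² − 4·13·(-15) = 784
D = 28² is a perfect square ⇒ form factors over ℤ ⇒ lakes

lake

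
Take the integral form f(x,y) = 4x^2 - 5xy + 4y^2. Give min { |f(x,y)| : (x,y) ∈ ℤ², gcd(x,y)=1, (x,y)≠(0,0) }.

translate: b→3 (≡-5 mod 8), so (4,-5,4)→(4,3,3)
flip: (4,3,3)→(3,-3,4)
translate: b→3 (≡-3 mod 6), so (3,-3,4)→(3,3,4)
reduced (well bottom): (3,3,4) with a≤c, −a<b≤a
well minimum = a = 3

3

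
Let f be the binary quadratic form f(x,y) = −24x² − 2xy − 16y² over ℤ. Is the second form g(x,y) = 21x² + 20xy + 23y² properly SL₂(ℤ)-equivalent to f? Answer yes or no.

D₁ = -1532, D₂ = -1532
f is negative-definite; reduce −f:
−f: flip: (24,2,16)→(16,-2,24)
−f: reduced (well bottom): (16,-2,24) with a≤c, −a<b≤a
flip sign back: reduced form of f is (-16,2,-24)
g: reduced (well bottom): (21,20,23) with a≤c, −a<b≤a
reduced forms (-16, 2, -24) vs (21, 20, 23) ⇒ inequivalent

no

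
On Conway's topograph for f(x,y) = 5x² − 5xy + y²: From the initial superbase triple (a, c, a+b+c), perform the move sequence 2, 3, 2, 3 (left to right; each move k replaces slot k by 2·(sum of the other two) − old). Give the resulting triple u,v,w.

start (5,1,1) = (f(1,0),f(0,1),f(1,1))
replace slot 2: 2·(5+1) − 1 = 11 → (5,11,1)
replace slot 3: 2·(5+11) − 1 = 31 → (5,11,31)
replace slot 2: 2·(5+31) − 11 = 61 → (5,61,31)
replace slot 3: 2·(5+61) − 31 = 101 → (5,61,101)

5,61,101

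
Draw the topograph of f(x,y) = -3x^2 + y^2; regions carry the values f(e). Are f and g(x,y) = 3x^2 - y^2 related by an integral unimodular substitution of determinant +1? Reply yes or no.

D₁ = 12, D₂ = 12
river cycle of f (length 2): (1, 2, -2), (-2, 2, 1)
river cycle of g (length 2): (-1, 2, 2), (2, 2, -1)
cycles differ ⇒ inequivalent

no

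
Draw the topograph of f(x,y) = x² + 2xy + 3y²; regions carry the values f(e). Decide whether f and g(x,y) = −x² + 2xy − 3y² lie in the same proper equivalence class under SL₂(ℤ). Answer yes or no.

D₁ = -8, D₂ = -8
f: translate: b→0 (≡2 mod 2), so (1,2,3)→(1,0,2)
f: reduced (well bottom): (1,0,2) with a≤c, −a<b≤a
g is negative-definite; reduce −g:
−g: translate: b→0 (≡-2 mod 2), so (1,-2,3)→(1,0,2)
−g: reduced (well bottom): (1,0,2) with a≤c, −a<b≤a
flip sign back: reduced form of g is (-1,0,-2)
reduced forms (1, 0, 2) vs (-1, 0, -2) ⇒ inequivalent

no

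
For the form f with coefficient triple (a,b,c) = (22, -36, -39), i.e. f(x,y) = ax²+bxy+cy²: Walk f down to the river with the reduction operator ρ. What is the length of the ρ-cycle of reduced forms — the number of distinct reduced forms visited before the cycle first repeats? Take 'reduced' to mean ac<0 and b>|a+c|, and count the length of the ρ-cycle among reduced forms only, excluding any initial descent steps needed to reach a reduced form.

D = 4728, ⌊√D⌋ = 68
descent: ρ → (-39,36,22)  [lands on river]
river: ρ → (22,52,-23)
river: ρ → (-23,40,34)
river: ρ → (34,28,-29)
river: ρ → (-29,30,33)
river: ρ → (33,36,-26)
river: ρ → (-26,68,1)
river: ρ → (1,68,-26)
river: ρ → (-26,36,33)
river: ρ → (33,30,-29)
river: ρ → (-29,28,34)
river: ρ → (34,40,-23)
river: ρ → (-23,52,22)
river: ρ → (22,36,-39)
river: ρ → (-39,42,19)
river: ρ → (19,34,-47)
river: ρ → (-47,60,6)
river: ρ → (6,60,-47)
river: ρ → (-47,34,19)
river: ρ → (19,42,-39)
ρ-cycle length = 20 (tail of 1 descent step not counted)

20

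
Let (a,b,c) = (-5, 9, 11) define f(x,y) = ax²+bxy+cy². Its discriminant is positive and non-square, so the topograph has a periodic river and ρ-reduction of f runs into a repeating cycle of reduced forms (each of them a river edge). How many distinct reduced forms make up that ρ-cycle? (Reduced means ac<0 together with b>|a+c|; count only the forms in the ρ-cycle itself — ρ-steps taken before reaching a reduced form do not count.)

D = 301, ⌊√D⌋ = 17
river: ρ → (11,13,-3)
river: ρ → (-3,17,1)
river: ρ → (1,17,-3)
river: ρ → (-3,13,11)
river: ρ → (11,9,-5)
river: ρ → (-5,11,9)
river: ρ → (9,7,-7)
river: ρ → (-7,7,9)
river: ρ → (9,11,-5)
river: ρ → (-5,9,11)
ρ-cycle length = 10 (tail of 0 descent steps not counted)

10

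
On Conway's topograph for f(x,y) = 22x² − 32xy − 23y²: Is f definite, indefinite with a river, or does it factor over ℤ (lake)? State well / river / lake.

D = b²−4ac = (-32)² − 4·22·(-23) = 3048
D > 0 non-square ⇒ indefinite ⇒ periodic river

river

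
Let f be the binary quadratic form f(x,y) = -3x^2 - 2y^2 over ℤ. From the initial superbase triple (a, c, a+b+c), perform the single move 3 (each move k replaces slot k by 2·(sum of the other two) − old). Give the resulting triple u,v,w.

start (-3,-2,-5) = (f(1,0),f(0,1),f(1,1))
replace slot 3: 2·((-3)+(-2)) − (-5) = -5 → (-3,-2,-5)

-3,-2,-5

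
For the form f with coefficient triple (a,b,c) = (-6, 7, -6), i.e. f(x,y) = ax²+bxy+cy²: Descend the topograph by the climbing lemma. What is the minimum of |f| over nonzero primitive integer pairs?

translate: b→5 (≡-7 mod 12), so (6,-7,6)→(6,5,5)
flip: (6,5,5)→(5,-5,6)
translate: b→5 (≡-5 mod 10), so (5,-5,6)→(5,5,6)
reduced (well bottom): (5,5,6) with a≤c, −a<b≤a
well minimum |f| = |-5| = 5 (negative-definite)

5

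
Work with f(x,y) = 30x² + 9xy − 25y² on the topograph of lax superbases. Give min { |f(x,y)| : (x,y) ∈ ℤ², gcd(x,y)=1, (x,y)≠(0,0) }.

river: ρ → (-25,41,14)
river: ρ → (14,43,-22)
river: ρ → (-22,45,12)
river: ρ → (12,51,-10)
river: ρ → (-10,49,17)
river: ρ → (17,53,-4)
river: ρ → (-4,51,30)
river: ρ → (30,9,-25)
closes: descent 0, river 8
min |a| on river = 4

4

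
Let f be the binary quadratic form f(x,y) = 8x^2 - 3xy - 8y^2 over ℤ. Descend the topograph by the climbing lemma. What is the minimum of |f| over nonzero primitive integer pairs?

descent: ρ → (-8,3,8)  [lands on river]
river: ρ → (8,13,-3)
river: ρ → (-3,11,12)
river: ρ → (12,13,-2)
river: ρ → (-2,15,5)
river: ρ → (5,15,-2)
river: ρ → (-2,13,12)
river: ρ → (12,11,-3)
river: ρ → (-3,13,8)
river: ρ → (8,3,-8)
river: ρ → (-8,13,3)
river: ρ → (3,11,-12)
river: ρ → (-12,13,2)
river: ρ → (2,15,-5)
river: ρ → (-5,15,2)
river: ρ → (2,13,-12)
river: ρ → (-12,11,3)
river: ρ → (3,13,-8)
closes: descent 1, river 18
min |a| on river = 2

2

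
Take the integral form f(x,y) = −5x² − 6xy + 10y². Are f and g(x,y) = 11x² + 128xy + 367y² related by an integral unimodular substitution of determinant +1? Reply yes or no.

D₁ = 236, D₂ = 236
river cycle of f (length 6): (10, 6, -5), (-5, 14, 2), (2, 14, -5), (-5, 6, 10), (10, 14, -1), (-1, 14, 10)
river cycle of g (length 6): (-5, 14, 2), (2, 14, -5), (-5, 6, 10), (10, 14, -1), (-1, 14, 10), (10, 6, -5)
cycles coincide ⇒ equivalent

yes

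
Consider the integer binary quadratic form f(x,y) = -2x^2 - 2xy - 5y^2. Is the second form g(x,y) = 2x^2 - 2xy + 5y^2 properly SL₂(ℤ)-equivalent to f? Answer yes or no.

D₁ = -36, D₂ = -36
f is negative-definite; reduce −f:
−f: reduced (well bottom): (2,2,5) with a≤c, −a<b≤a
flip sign back: reduced form of f is (-2,-2,-5)
g: translate: b→2 (≡-2 mod 4), so (2,-2,5)→(2,2,5)
g: reduced (well bottom): (2,2,5) with a≤c, −a<b≤a
reduced forms (-2, -2, -5) vs (2, 2, 5) ⇒ inequivalent

no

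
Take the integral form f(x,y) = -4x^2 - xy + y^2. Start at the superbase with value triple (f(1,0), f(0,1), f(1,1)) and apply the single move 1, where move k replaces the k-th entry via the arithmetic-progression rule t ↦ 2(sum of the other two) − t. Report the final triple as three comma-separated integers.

start (-4,1,-4) = (f(1,0),f(0,1),f(1,1))
replace slot 1: 2·(1+(-4)) − (-4) = -2 → (-2,1,-4)

-2,1,-4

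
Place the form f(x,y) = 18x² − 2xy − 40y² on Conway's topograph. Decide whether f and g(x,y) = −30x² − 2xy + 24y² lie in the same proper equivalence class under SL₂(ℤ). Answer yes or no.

D₁ = 2884, D₂ = 2884
river cycle of f (length 36): (18, 34, -24), (-24, 14, 28), (28, 42, -10), (-10, 38, 36), (36, 34, -12), (-12, 38, 30), (30, 22, -20), (-20, 18, 32), (32, 46, -6), (-6, 50, 16), … (26 more)
river cycle of g (length 36): (24, 50, -4), (-4, 46, 48), (48, 50, -2), (-2, 50, 48), (48, 46, -4), (-4, 50, 24), (24, 46, -8), (-8, 50, 12), (12, 46, -16), (-16, 50, 6), … (26 more)
cycles differ ⇒ inequivalent

no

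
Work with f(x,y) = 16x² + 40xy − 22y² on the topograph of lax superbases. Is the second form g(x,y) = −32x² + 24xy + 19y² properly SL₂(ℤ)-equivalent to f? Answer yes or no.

D₁ = 3008, D₂ = 3008
river cycle of f (length 8): (-22, 48, 8), (8, 48, -22), (-22, 40, 16), (16, 24, -38), (-38, 52, 2), (2, 52, -38), (-38, 24, 16), (16, 40, -22)
river cycle of g (length 8): (19, 52, -4), (-4, 52, 19), (19, 24, -32), (-32, 40, 11), (11, 48, -16), (-16, 48, 11), (11, 40, -32), (-32, 24, 19)
cycles differ ⇒ inequivalent

no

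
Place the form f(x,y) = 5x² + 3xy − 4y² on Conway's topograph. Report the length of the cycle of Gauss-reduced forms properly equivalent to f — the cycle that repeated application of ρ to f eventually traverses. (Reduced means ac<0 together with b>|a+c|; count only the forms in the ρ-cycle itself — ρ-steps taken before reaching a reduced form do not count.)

D = 89, ⌊√D⌋ = 9
river: ρ → (-4,5,4)
river: ρ → (4,3,-5)
river: ρ → (-5,7,2)
river: ρ → (2,9,-1)
river: ρ → (-1,9,2)
river: ρ → (2,7,-5)
river: ρ → (-5,3,4)
river: ρ → (4,5,-4)
river: ρ → (-4,3,5)
river: ρ → (5,7,-2)
river: ρ → (-2,9,1)
river: ρ → (1,9,-2)
river: ρ → (-2,7,5)
river: ρ → (5,3,-4)
ρ-cycle length = 14 (tail of 0 descent steps not counted)

14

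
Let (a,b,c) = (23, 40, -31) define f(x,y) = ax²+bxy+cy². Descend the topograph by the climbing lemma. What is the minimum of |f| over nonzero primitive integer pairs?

river: ρ → (-31,22,32)
river: ρ → (32,42,-21)
river: ρ → (-21,42,32)
river: ρ → (32,22,-31)
river: ρ → (-31,40,23)
river: ρ → (23,52,-19)
river: ρ → (-19,62,8)
river: ρ → (8,66,-3)
river: ρ → (-3,66,8)
river: ρ → (8,62,-19)
river: ρ → (-19,52,23)
river: ρ → (23,40,-31)
closes: descent 0, river 12
min |a| on river = 3

3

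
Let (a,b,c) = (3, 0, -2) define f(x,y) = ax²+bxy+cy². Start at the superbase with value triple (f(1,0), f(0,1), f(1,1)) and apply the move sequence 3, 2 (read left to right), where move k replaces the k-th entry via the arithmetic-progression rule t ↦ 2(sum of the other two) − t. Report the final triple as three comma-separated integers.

start (3,-2,1) = (f(1,0),f(0,1),f(1,1))
replace slot 3: 2·(3+(-2)) − 1 = 1 → (3,-2,1)
replace slot 2: 2·(3+1) − (-2) = 10 → (3,10,1)

3,10,1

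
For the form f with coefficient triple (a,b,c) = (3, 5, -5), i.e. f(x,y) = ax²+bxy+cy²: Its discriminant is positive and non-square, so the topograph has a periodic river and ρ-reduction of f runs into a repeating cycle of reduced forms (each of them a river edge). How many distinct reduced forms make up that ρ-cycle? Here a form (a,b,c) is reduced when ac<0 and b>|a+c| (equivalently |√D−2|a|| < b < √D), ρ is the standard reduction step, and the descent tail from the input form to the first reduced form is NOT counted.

D = 85, ⌊√D⌋ = 9
river: ρ → (-5,5,3)
river: ρ → (3,7,-3)
river: ρ → (-3,5,5)
river: ρ → (5,5,-3)
river: ρ → (-3,7,3)
river: ρ → (3,5,-5)
ρ-cycle length = 6 (tail of 0 descent steps not counted)

6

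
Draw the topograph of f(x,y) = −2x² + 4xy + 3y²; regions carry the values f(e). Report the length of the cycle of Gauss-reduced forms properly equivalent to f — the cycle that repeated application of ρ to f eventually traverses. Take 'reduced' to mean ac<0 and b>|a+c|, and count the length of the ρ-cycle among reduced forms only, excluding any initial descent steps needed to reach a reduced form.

D = 40, ⌊√D⌋ = 6
river: ρ → (3,2,-3)
river: ρ → (-3,4,2)
river: ρ → (2,4,-3)
river: ρ → (-3,2,3)
river: ρ → (3,4,-2)
river: ρ → (-2,4,3)
ρ-cycle length = 6 (tail of 0 descent steps not counted)

6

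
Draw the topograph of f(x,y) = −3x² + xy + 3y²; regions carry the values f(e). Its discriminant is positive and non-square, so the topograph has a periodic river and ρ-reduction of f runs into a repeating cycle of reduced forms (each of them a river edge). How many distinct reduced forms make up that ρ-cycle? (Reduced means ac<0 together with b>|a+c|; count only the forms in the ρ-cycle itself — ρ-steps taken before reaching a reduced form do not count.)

D = 37, ⌊√D⌋ = 6
river: ρ → (3,5,-1)
river: ρ → (-1,5,3)
river: ρ → (3,1,-3)
river: ρ → (-3,5,1)
river: ρ → (1,5,-3)
river: ρ → (-3,1,3)
ρ-cycle length = 6 (tail of 0 descent steps not counted)

6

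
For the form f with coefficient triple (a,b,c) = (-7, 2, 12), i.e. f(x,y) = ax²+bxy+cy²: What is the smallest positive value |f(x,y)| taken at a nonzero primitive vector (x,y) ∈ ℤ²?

descent: ρ → (12,-2,-7)
descent: ρ → (-7,16,3)  [lands on river]
river: ρ → (3,14,-12)
river: ρ → (-12,10,5)
river: ρ → (5,10,-12)
river: ρ → (-12,14,3)
river: ρ → (3,16,-7)
river: ρ → (-7,12,7)
river: ρ → (7,16,-3)
river: ρ → (-3,14,12)
river: ρ → (12,10,-5)
river: ρ → (-5,10,12)
river: ρ → (12,14,-3)
river: ρ → (-3,16,7)
river: ρ → (7,12,-7)
closes: descent 2, river 14
min |a| on river = 3

3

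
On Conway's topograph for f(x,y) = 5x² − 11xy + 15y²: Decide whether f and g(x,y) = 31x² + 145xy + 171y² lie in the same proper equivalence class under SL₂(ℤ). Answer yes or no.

D₁ = -179, D₂ = -179
f: translate: b→-1 (≡-11 mod 10), so (5,-11,15)→(5,-1,9)
f: reduced (well bottom): (5,-1,9) with a≤c, −a<b≤a
g: translate: b→21 (≡145 mod 62), so (31,145,171)→(31,21,5)
g: flip: (31,21,5)→(5,-21,31)
g: translate: b→-1 (≡-21 mod 10), so (5,-21,31)→(5,-1,9)
g: reduced (well bottom): (5,-1,9) with a≤c, −a<b≤a
reduced forms (5, -1, 9) vs (5, -1, 9) ⇒ equivalent

yes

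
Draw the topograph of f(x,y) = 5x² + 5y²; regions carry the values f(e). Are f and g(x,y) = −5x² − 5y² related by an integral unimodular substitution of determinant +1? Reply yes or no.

D₁ = -100, D₂ = -100
f: reduced (well bottom): (5,0,5) with a≤c, −a<b≤a
g is negative-definite; reduce −g:
−g: reduced (well bottom): (5,0,5) with a≤c, −a<b≤a
flip sign back: reduced form of g is (-5,0,-5)
reduced forms (5, 0, 5) vs (-5, 0, -5) ⇒ inequivalent

no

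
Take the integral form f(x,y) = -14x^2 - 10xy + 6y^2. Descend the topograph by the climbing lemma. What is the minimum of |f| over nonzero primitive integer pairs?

descent: ρ → (6,10,-14)  [lands on river]
river: ρ → (-14,18,2)
river: ρ → (2,18,-14)
river: ρ → (-14,10,6)
river: ρ → (6,14,-10)
river: ρ → (-10,6,10)
river: ρ → (10,14,-6)
river: ρ → (-6,10,14)
river: ρ → (14,18,-2)
river: ρ → (-2,18,14)
river: ρ → (14,10,-6)
river: ρ → (-6,14,10)
river: ρ → (10,6,-10)
river: ρ → (-10,14,6)
closes: descent 1, river 14
min |a| on river = 2

2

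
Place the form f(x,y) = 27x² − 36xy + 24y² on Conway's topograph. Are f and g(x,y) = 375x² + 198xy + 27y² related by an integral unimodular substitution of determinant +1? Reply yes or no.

D₁ = -1296, D₂ = -1296
f: translate: b→18 (≡-36 mod 54), so (27,-36,24)→(27,18,15)
f: flip: (27,18,15)→(15,-18,27)
f: translate: b→12 (≡-18 mod 30), so (15,-18,27)→(15,12,24)
f: reduced (well bottom): (15,12,24) with a≤c, −a<b≤a
g: flip: (375,198,27)→(27,-198,375)
g: translate: b→18 (≡-198 mod 54), so (27,-198,375)→(27,18,15)
g: flip: (27,18,15)→(15,-18,27)
g: translate: b→12 (≡-18 mod 30), so (15,-18,27)→(15,12,24)
g: reduced (well bottom): (15,12,24) with a≤c, −a<b≤a
reduced forms (15, 12, 24) vs (15, 12, 24) ⇒ equivalent

yes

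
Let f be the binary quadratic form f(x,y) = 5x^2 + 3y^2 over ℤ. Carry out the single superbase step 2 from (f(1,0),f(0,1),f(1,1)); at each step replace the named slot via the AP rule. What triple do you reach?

start (5,3,8) = (f(1,0),f(0,1),f(1,1))
replace slot 2: 2·(5+8) − 3 = 23 → (5,23,8)

5,23,8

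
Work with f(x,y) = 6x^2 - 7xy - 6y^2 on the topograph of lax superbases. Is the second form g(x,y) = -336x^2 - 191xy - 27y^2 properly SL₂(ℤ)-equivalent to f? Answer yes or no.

D₁ = 193, D₂ = 193
river cycle of f (length 30): (-6, 7, 6), (6, 5, -7), (-7, 9, 4), (4, 7, -9), (-9, 11, 2), (2, 13, -3), (-3, 11, 6), (6, 13, -1), (-1, 13, 6), (6, 11, -3), … (20 more)
river cycle of g (length 30): (-4, 9, 7), (7, 5, -6), (-6, 7, 6), (6, 5, -7), (-7, 9, 4), (4, 7, -9), (-9, 11, 2), (2, 13, -3), (-3, 11, 6), (6, 13, -1), … (20 more)
cycles coincide ⇒ equivalent

yes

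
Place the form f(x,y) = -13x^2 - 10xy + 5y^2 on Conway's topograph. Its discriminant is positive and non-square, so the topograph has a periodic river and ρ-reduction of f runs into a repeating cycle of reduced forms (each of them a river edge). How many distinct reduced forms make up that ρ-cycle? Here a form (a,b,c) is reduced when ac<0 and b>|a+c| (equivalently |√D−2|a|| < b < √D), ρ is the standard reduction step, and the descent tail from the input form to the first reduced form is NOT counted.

D = 360, ⌊√D⌋ = 18
descent: ρ → (5,10,-13)  [lands on river]
river: ρ → (-13,16,2)
river: ρ → (2,16,-13)
river: ρ → (-13,10,5)
ρ-cycle length = 4 (tail of 1 descent step not counted)

4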